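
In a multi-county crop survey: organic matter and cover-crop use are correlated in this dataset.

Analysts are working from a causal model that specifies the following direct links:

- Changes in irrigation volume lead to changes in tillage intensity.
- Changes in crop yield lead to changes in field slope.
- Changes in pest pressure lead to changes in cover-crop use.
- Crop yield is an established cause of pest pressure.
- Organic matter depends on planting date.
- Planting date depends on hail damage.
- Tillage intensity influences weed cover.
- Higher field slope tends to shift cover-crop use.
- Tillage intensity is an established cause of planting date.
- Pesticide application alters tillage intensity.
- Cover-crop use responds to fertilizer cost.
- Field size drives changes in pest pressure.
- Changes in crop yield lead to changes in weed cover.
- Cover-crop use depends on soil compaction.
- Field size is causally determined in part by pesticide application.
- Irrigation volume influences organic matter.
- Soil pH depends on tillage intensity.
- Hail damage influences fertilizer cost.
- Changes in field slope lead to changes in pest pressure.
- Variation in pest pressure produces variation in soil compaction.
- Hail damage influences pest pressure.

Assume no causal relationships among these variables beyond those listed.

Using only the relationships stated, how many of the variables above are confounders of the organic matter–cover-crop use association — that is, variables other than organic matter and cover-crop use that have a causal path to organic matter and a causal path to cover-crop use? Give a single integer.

2

The common causes are: hail damage (to organic matter via hail damage → planting date → organic matter; to cover-crop use via hail damage → fertilizer cost → cover-crop use); pesticide application (to organic matter via pesticide application → tillage intensity → planting date → organic matter; to cover-crop use via pesticide application → field size → pest pressure → cover-crop use).
Every other variable lacks a causal path to at least one of organic matter and cover-crop use.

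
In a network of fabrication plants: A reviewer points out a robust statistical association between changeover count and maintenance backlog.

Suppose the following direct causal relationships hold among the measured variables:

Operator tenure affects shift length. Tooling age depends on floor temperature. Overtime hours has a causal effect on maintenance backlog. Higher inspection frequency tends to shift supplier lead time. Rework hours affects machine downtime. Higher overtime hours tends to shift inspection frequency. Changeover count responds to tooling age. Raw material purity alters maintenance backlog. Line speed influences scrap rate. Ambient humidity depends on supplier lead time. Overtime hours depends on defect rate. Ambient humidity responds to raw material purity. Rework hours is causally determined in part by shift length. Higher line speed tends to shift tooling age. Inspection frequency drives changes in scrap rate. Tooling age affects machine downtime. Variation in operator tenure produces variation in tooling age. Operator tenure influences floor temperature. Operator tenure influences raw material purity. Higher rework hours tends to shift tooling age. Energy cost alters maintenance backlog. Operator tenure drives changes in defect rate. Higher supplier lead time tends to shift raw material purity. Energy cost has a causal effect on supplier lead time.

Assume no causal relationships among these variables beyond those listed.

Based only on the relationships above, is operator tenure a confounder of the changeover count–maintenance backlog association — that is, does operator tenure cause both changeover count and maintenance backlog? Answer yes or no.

Operator tenure has a causal path to changeover count (operator tenure → tooling age → changeover count) and to maintenance backlog (operator tenure → raw material purity → maintenance backlog), so it is a common cause of both — a confounder.

yes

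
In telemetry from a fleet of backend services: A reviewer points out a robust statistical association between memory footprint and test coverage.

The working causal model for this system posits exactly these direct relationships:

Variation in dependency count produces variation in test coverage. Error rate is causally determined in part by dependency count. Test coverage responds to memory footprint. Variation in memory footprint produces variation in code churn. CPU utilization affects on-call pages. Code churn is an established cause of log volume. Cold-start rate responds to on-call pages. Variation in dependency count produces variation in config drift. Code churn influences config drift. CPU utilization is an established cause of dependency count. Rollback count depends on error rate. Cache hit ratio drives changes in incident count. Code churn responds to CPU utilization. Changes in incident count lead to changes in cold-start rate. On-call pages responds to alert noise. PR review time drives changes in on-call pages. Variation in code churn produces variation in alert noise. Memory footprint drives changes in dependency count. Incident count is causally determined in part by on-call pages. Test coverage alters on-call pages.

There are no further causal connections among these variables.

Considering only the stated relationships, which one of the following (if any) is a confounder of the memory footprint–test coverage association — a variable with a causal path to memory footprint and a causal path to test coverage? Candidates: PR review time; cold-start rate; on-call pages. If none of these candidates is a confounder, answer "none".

none

None of the listed candidates has causal paths to both memory footprint and test coverage in the stated relationships, so none is a common cause.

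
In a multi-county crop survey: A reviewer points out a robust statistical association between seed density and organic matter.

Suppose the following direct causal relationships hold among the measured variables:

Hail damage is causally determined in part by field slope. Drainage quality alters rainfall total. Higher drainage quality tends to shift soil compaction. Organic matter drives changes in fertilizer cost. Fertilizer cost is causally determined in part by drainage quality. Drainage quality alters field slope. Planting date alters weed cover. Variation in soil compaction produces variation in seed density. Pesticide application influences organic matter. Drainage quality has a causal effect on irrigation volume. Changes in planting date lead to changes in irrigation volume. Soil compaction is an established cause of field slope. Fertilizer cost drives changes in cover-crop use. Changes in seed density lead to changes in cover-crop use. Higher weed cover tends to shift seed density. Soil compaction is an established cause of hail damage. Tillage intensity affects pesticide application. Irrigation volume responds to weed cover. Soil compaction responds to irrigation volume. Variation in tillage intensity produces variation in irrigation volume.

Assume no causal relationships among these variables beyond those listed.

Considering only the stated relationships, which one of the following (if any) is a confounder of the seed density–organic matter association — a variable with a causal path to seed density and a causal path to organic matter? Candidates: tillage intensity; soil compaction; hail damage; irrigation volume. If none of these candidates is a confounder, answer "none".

tillage intensity

Tillage intensity causes seed density (tillage intensity → irrigation volume → soil compaction → seed density) and also causes organic matter (tillage intensity → pesticide application → organic matter); it is a common cause of both.
Each of the other candidates lacks a causal path to at least one of seed density and organic matter, so they do not confound the relationship.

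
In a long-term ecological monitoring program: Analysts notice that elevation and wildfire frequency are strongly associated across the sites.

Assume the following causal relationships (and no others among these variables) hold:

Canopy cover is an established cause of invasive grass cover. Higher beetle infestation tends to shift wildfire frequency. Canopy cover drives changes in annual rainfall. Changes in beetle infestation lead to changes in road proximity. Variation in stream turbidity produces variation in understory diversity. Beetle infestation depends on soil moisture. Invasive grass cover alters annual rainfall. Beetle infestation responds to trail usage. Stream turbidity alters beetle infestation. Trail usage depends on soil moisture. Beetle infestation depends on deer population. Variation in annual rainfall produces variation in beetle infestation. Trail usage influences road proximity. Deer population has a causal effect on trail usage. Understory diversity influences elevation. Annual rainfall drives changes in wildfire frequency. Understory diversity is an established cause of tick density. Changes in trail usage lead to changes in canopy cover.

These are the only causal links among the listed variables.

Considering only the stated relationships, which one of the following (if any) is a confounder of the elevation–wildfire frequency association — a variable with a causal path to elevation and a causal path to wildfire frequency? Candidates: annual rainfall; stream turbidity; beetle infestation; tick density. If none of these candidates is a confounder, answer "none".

stream turbidity

Stream turbidity causes elevation (stream turbidity → understory diversity → elevation) and also causes wildfire frequency (stream turbidity → beetle infestation → wildfire frequency); it is a common cause of both.
Each of the other candidates lacks a causal path to at least one of elevation and wildfire frequency, so they do not confound the relationship.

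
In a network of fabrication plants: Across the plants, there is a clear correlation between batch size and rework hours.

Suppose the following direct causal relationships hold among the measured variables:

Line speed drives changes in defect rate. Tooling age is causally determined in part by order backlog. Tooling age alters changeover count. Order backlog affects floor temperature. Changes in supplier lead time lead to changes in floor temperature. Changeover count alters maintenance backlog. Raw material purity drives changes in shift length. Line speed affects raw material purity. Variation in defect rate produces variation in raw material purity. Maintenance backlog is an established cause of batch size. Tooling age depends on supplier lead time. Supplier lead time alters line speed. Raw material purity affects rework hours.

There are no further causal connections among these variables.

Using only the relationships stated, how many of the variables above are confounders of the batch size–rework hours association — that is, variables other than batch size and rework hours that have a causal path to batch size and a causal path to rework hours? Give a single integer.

The common causes are: supplier lead time (to batch size via supplier lead time → tooling age → changeover count → maintenance backlog → batch size; to rework hours via supplier lead time → line speed → raw material purity → rework hours).
Every other variable lacks a causal path to at least one of batch size and rework hours.

1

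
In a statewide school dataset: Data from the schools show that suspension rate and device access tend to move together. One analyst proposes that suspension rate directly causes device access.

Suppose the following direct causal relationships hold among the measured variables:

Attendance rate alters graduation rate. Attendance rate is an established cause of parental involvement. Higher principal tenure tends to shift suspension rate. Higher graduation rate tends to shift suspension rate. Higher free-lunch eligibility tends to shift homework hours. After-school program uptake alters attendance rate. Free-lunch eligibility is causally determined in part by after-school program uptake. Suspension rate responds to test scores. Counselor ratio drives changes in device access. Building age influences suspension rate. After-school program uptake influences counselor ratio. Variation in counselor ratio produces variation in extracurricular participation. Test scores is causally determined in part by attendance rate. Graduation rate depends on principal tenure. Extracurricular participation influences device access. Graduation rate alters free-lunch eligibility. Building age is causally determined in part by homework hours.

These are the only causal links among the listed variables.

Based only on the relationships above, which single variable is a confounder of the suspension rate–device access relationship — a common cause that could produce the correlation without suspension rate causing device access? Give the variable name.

after-school program uptake

After-school program uptake has a causal path to suspension rate (after-school program uptake → attendance rate → graduation rate → suspension rate) and a separate causal path to device access (after-school program uptake → counselor ratio → device access), so it is a common cause of both.
No stated relationship gives suspension rate a causal route to device access, so the correlation is explained by the shared upstream cause rather than a direct effect.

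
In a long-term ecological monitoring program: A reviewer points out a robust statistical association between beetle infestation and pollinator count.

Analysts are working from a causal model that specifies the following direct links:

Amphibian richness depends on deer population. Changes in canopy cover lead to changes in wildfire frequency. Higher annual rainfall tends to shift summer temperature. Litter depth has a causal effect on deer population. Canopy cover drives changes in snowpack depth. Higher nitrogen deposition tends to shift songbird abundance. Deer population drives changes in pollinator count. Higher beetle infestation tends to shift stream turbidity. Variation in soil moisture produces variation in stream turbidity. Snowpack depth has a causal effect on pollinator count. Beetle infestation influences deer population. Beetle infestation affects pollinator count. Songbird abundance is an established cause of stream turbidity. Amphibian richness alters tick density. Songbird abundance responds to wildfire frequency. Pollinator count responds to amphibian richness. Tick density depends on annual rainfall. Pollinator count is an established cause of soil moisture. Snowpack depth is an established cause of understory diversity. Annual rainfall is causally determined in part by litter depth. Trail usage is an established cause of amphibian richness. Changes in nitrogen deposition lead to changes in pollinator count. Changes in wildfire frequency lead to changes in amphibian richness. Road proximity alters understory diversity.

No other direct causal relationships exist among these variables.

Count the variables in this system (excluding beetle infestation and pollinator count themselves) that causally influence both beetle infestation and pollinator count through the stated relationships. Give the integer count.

No listed variable has a causal path to both beetle infestation and pollinator count, so there are no common causes.

0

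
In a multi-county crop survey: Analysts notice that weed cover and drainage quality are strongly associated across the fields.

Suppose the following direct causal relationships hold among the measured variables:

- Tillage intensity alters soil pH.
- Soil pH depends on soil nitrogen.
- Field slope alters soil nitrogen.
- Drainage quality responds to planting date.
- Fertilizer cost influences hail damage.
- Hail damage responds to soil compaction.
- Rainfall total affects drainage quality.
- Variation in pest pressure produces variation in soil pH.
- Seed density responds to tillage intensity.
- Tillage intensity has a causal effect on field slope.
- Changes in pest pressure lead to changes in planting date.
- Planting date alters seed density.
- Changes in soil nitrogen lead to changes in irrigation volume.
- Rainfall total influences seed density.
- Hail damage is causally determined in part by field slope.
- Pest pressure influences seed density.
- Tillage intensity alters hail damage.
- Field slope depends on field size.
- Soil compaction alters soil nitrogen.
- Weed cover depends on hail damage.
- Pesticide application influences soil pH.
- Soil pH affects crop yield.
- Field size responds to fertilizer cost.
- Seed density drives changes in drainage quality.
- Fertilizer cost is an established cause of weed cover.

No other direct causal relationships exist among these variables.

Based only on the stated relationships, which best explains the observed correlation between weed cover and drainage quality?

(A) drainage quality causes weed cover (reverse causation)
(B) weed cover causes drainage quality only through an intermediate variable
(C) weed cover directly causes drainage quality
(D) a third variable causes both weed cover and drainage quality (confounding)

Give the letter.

D

Tillage intensity causes weed cover (tillage intensity → hail damage → weed cover) and drainage quality (tillage intensity → seed density → drainage quality) — a common cause creating the correlation.
There is no stated path from weed cover to drainage quality or from drainage quality to weed cover, so neither direct nor reverse causation applies.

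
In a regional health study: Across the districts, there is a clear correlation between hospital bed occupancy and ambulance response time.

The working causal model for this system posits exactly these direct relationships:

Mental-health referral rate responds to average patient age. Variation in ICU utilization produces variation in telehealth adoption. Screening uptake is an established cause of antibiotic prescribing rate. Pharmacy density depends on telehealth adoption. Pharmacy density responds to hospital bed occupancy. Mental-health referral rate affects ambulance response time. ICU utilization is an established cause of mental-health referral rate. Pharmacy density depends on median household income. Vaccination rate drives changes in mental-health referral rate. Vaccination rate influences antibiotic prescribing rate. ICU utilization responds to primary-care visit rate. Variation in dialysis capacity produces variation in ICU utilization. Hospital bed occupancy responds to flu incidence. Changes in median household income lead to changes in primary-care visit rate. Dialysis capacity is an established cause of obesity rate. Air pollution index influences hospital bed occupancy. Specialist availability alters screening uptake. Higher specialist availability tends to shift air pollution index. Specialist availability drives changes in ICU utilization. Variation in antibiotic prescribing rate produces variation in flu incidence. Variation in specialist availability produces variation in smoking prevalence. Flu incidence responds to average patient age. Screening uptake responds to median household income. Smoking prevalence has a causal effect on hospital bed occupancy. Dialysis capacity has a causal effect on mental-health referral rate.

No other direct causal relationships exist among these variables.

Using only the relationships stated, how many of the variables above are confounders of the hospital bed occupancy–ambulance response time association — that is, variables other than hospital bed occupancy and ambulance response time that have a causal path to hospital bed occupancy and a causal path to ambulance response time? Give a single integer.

The common causes are: average patient age (to hospital bed occupancy via average patient age → flu incidence → hospital bed occupancy; to ambulance response time via average patient age → mental-health referral rate → ambulance response time); median household income (to hospital bed occupancy via median household income → screening uptake → antibiotic prescribing rate → flu incidence → hospital bed occupancy; to ambulance response time via median household income → primary-care visit rate → ICU utilization → mental-health referral rate → ambulance response time); specialist availability (to hospital bed occupancy via specialist availability → smoking prevalence → hospital bed occupancy; to ambulance response time via specialist availability → ICU utilization → mental-health referral rate → ambulance response time); vaccination rate (to hospital bed occupancy via vaccination rate → antibiotic prescribing rate → flu incidence → hospital bed occupancy; to ambulance response time via vaccination rate → mental-health referral rate → ambulance response time).
Every other variable lacks a causal path to at least one of hospital bed occupancy and ambulance response time.

4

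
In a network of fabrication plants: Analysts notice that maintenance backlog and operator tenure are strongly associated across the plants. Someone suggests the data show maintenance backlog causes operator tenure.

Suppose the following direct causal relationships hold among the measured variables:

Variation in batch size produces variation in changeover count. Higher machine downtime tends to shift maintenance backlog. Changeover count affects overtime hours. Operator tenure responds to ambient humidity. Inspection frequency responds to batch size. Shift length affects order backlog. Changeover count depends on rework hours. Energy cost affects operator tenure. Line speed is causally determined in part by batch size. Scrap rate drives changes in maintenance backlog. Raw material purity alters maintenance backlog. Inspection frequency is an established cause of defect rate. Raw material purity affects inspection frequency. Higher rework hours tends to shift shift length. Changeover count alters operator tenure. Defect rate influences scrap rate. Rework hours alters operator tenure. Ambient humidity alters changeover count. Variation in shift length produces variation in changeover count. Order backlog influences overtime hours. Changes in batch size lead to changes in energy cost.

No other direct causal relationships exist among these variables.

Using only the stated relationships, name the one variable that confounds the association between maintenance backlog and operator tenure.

Batch size has a causal path to maintenance backlog (batch size → inspection frequency → defect rate → scrap rate → maintenance backlog) and a separate causal path to operator tenure (batch size → energy cost → operator tenure), so it is a common cause of both.
No stated relationship gives maintenance backlog a causal route to operator tenure, so the correlation is explained by the shared upstream cause rather than a direct effect.

batch size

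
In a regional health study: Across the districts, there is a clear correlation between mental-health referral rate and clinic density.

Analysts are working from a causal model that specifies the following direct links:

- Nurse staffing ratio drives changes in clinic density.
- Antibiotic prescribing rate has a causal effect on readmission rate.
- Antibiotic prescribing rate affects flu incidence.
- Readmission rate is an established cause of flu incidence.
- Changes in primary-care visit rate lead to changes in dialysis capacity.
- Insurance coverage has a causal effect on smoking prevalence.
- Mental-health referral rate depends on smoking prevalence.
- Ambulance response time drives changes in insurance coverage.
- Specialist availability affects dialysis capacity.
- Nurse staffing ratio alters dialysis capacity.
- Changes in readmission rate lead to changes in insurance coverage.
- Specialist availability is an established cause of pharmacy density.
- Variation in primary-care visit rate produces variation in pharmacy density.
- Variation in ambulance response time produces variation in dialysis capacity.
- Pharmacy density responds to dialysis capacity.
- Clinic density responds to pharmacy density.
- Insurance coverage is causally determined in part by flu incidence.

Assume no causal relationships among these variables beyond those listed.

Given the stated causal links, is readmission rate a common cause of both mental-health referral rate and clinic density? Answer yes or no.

Readmission rate has no stated causal path to clinic density. A confounder must cause both variables, so readmission rate does not qualify.

no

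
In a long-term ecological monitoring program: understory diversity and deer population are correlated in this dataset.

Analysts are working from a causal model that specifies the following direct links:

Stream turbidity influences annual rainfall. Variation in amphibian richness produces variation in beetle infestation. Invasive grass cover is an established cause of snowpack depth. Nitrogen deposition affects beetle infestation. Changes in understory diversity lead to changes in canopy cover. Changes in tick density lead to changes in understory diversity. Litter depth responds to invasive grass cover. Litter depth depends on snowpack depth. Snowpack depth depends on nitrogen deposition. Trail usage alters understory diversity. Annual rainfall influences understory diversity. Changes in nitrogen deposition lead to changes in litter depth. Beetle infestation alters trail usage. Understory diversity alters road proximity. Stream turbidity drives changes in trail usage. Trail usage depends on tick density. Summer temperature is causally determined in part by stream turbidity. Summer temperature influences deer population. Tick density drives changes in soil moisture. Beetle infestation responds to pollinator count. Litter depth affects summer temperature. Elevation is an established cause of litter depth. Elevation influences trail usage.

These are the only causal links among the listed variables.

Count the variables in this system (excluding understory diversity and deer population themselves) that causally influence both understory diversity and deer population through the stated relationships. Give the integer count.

3

The common causes are: elevation (to understory diversity via elevation → trail usage → understory diversity; to deer population via elevation → litter depth → summer temperature → deer population); nitrogen deposition (to understory diversity via nitrogen deposition → beetle infestation → trail usage → understory diversity; to deer population via nitrogen deposition → litter depth → summer temperature → deer population); stream turbidity (to understory diversity via stream turbidity → trail usage → understory diversity; to deer population via stream turbidity → summer temperature → deer population).
Every other variable lacks a causal path to at least one of understory diversity and deer population.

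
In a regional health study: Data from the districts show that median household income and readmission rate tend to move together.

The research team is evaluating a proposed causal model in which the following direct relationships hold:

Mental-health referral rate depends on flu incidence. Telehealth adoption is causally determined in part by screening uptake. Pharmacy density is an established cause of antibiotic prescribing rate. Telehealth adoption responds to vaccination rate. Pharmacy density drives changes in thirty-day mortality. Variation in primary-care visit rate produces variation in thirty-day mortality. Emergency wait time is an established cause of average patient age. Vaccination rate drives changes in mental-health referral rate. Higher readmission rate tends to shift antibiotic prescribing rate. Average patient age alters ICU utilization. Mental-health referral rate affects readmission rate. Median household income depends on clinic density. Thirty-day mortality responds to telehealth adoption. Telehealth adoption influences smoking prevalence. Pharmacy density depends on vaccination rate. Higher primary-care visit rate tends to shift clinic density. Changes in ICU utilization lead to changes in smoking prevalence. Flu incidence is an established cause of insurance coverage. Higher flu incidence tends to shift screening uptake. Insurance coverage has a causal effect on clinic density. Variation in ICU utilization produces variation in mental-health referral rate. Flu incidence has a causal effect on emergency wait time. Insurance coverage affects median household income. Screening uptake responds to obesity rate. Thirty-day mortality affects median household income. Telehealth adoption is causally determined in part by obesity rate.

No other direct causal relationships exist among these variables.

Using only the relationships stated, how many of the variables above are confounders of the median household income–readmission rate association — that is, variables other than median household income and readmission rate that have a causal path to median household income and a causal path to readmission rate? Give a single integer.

The common causes are: flu incidence (to median household income via flu incidence → insurance coverage → median household income; to readmission rate via flu incidence → mental-health referral rate → readmission rate); vaccination rate (to median household income via vaccination rate → telehealth adoption → thirty-day mortality → median household income; to readmission rate via vaccination rate → mental-health referral rate → readmission rate).
Every other variable lacks a causal path to at least one of median household income and readmission rate.

2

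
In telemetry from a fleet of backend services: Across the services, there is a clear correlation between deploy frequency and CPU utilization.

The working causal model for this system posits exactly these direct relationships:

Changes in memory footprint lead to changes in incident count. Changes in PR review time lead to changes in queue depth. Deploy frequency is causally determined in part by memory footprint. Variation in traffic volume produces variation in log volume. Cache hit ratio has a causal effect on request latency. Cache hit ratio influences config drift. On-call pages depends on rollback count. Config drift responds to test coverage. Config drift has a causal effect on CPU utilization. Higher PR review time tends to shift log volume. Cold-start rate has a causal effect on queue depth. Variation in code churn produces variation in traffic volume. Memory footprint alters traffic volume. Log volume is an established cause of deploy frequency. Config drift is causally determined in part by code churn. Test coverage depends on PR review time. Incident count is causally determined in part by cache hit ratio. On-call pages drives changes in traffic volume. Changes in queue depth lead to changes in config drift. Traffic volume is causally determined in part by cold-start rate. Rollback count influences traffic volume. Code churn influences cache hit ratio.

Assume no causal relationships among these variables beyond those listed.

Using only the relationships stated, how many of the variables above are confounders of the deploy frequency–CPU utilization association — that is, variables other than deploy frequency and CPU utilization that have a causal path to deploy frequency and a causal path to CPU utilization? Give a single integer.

3

The common causes are: PR review time (to deploy frequency via PR review time → log volume → deploy frequency; to CPU utilization via PR review time → queue depth → config drift → CPU utilization); code churn (to deploy frequency via code churn → traffic volume → log volume → deploy frequency; to CPU utilization via code churn → config drift → CPU utilization); cold-start rate (to deploy frequency via cold-start rate → traffic volume → log volume → deploy frequency; to CPU utilization via cold-start rate → queue depth → config drift → CPU utilization).
Every other variable lacks a causal path to at least one of deploy frequency and CPU utilization.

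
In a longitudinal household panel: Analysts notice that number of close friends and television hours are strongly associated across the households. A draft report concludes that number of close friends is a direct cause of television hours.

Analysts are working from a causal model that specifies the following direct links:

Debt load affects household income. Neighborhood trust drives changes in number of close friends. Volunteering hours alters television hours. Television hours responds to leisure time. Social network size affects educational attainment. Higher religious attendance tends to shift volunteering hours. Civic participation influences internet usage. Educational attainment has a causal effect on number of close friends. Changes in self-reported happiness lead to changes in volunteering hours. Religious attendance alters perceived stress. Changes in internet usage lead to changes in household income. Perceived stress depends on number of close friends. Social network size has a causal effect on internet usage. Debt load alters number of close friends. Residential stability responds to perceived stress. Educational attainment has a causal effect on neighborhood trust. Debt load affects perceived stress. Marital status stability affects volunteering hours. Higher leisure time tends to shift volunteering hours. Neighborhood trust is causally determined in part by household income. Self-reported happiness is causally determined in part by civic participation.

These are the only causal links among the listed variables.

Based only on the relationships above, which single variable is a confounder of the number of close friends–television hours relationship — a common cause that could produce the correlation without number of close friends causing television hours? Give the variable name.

civic participation

Civic participation has a causal path to number of close friends (civic participation → internet usage → household income → neighborhood trust → number of close friends) and a separate causal path to television hours (civic participation → self-reported happiness → volunteering hours → television hours), so it is a common cause of both.
No stated relationship gives number of close friends a causal route to television hours, so the correlation is explained by the shared upstream cause rather than a direct effect.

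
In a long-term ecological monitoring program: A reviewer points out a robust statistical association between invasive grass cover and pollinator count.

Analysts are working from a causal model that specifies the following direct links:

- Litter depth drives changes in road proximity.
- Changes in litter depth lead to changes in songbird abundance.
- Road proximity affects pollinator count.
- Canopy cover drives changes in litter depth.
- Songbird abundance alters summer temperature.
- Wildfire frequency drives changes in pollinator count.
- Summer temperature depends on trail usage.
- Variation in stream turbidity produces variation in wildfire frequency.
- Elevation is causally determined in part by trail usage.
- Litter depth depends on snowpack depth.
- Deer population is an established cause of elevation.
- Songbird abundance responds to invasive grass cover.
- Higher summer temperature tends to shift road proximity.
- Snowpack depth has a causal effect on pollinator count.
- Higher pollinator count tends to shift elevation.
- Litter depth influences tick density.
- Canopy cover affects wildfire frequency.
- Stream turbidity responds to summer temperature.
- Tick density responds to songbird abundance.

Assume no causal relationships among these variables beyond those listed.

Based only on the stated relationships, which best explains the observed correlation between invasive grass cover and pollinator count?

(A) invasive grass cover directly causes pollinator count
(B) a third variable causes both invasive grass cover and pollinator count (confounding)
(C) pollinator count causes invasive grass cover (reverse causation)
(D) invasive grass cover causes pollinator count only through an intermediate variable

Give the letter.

Invasive grass cover reaches pollinator count through invasive grass cover → songbird abundance → summer temperature → road proximity → pollinator count — an indirect causal chain with no direct invasive grass cover → pollinator count link. No variable causes both invasive grass cover and pollinator count, so confounding is ruled out; the effect is mediated.

D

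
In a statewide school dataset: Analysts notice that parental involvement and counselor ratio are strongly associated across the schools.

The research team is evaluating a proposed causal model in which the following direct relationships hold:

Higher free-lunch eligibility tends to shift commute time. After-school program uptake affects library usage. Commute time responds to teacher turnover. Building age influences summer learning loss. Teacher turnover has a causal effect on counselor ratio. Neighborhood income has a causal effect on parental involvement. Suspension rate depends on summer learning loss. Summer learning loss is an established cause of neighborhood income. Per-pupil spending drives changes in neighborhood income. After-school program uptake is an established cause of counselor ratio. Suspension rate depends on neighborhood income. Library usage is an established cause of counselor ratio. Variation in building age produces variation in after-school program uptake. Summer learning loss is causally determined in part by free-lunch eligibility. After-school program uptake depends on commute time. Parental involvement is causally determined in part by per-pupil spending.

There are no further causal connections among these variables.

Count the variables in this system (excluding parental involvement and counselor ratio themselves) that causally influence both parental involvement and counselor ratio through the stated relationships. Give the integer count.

2

The common causes are: building age (to parental involvement via building age → summer learning loss → neighborhood income → parental involvement; to counselor ratio via building age → after-school program uptake → counselor ratio); free-lunch eligibility (to parental involvement via free-lunch eligibility → summer learning loss → neighborhood income → parental involvement; to counselor ratio via free-lunch eligibility → commute time → after-school program uptake → counselor ratio).
Every other variable lacks a causal path to at least one of parental involvement and counselor ratio.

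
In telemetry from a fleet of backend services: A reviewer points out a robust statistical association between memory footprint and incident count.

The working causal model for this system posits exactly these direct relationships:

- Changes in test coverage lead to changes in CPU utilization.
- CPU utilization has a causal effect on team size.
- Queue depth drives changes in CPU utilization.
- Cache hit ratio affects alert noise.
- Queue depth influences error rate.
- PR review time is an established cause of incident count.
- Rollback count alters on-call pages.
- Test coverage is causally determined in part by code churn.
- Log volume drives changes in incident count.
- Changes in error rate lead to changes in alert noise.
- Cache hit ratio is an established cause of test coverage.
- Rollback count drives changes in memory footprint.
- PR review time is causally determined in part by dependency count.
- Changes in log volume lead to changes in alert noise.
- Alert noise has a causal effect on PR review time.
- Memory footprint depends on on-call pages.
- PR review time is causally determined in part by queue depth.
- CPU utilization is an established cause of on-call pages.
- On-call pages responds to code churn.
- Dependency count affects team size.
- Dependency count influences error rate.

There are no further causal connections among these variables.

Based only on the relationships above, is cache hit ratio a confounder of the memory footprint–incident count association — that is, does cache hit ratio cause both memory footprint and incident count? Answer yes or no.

Cache hit ratio has a causal path to memory footprint (cache hit ratio → test coverage → CPU utilization → on-call pages → memory footprint) and to incident count (cache hit ratio → alert noise → PR review time → incident count), so it is a common cause of both — a confounder.

yes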